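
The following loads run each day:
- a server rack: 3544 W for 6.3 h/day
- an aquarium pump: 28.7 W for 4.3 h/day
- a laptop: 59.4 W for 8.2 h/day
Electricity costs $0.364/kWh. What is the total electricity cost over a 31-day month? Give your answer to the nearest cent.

server rack: 3544 W × 6.3 h × 31 d = 692,143 Wh = 692.1 kWh
aquarium pump: 28.7 W × 4.3 h × 31 d = 3,826 Wh = 3.826 kWh
laptop: 59.4 W × 8.2 h × 31 d = 15,099 Wh = 15.1 kWh
Total energy = 692.1 + 3.826 + 15.1 = 711.1 kWh
Cost = 711.1 kWh × $0.364 = $258.83

$258.83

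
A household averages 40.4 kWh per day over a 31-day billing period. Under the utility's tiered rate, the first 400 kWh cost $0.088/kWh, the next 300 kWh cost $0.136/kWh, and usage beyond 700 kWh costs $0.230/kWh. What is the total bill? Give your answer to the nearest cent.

$203.05

Usage = 40.4 kWh/day × 31 days = 1252.4 kWh
First 400 kWh × $0.088 = $35.20
Next 300 kWh × $0.136 = $40.80
Remaining 552.4 kWh × $0.230 = $127.05
Total = $203.05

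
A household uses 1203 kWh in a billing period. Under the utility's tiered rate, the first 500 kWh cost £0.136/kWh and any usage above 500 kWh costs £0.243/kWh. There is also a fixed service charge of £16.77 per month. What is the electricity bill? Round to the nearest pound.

First 500 kWh × £0.136 = £68.00
Remaining 703 kWh × £0.243 = £170.83
Energy charge = £238.83; + service £16.77 = £255.60 ≈ £256

£256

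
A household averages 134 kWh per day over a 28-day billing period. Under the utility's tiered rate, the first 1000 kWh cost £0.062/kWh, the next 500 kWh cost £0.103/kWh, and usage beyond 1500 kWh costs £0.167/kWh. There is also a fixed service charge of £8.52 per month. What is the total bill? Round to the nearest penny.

Usage = 134 kWh/day × 28 days = 3752 kWh
First 1000 kWh × £0.062 = £62.00
Next 500 kWh × £0.103 = £51.50
Remaining 2252 kWh × £0.167 = £376.08
Energy charge = £489.58; + service £8.52 = £498.10

£498.10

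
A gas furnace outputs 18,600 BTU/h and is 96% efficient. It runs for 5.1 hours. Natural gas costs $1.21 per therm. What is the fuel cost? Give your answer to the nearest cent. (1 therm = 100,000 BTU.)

$1.20

Heat delivered = 18,600 BTU/h × 5.1 h = 94,860 BTU
Gas input = 94,860 / 0.96 = 98,812 BTU
= 98,812 / 100,000 = 0.9881 therm
Cost = 0.9881 × $1.21/therm = $1.20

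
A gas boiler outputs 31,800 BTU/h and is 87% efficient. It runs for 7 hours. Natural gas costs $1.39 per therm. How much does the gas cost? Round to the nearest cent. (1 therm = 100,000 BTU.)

$3.56

Heat delivered = 31,800 BTU/h × 7 h = 222,600 BTU
Gas input = 222,600 / 0.87 = 255,862 BTU
= 255,862 / 100,000 = 2.559 therm
Cost = 2.559 × $1.39/therm = $3.56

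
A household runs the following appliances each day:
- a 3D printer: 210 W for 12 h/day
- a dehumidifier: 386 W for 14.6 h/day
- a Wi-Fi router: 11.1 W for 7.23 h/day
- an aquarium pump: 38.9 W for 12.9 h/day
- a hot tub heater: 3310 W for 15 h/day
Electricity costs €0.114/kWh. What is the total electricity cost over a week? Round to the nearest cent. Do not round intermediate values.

€46.59

3D printer: 210 W × 12 h × 7 d = 17,640 Wh = 17.64 kWh
dehumidifier: 386 W × 14.6 h × 7 d = 39,449 Wh = 39.45 kWh
Wi-Fi router: 11.1 W × 7.23 h × 7 d = 562 Wh = 0.5618 kWh
aquarium pump: 38.9 W × 12.9 h × 7 d = 3,513 Wh = 3.513 kWh
hot tub heater: 3310 W × 15 h × 7 d = 347,550 Wh = 347.6 kWh
Total energy = 17.64 + 39.45 + 0.5618 + 3.513 + 347.6 = 408.7 kWh
Cost = 408.7 kWh × €0.114 = €46.59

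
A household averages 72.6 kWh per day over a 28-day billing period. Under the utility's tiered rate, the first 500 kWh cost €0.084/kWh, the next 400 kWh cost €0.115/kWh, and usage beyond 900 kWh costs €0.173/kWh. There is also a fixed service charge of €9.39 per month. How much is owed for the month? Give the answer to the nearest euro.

€293

Usage = 72.6 kWh/day × 28 days = 2032.8 kWh
First 500 kWh × €0.084 = €42.00
Next 400 kWh × €0.115 = €46.00
Remaining 1132.8 kWh × €0.173 = €195.97
Energy charge = €283.97; + service €9.39 = €293.36 ≈ €293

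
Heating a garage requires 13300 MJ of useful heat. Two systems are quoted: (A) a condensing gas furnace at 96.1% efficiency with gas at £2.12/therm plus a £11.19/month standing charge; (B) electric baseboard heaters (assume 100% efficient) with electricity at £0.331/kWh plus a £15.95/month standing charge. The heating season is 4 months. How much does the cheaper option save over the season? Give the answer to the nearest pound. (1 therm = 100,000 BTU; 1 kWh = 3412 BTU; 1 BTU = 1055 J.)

£964

Heat load = 13300 MJ = 13,300,000,000 J / 1055 = 12,606,635 BTU
Gas: input = 12,606,635 / 0.961 = 13,118,247 BTU = 131.2 therm → 131.2 × £2.12 = £278.11; + 4 × £11.19 standing = £322.87
Electric: 12,606,635 BTU / 3412 = 3,695 kWh → × £0.331 = £1,222.98; + 4 × £15.95 standing = £1,286.78
Difference = |£322.87 − £1,286.78| = £963.91 ≈ £964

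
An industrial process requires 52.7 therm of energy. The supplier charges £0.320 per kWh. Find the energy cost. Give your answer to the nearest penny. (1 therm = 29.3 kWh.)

£494.12

52.7 therm × (29.3 kWh/therm) = 1,544 kWh
Cost = 1,544 kWh × £0.320/kWh = £494.12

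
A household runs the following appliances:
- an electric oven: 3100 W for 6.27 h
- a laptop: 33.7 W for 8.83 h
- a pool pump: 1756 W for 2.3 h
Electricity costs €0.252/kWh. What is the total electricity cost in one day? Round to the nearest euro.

€6

electric oven: 3100 W × 6.27 h = 19,437 Wh = 19.44 kWh
laptop: 33.7 W × 8.83 h = 298 Wh = 0.2976 kWh
pool pump: 1756 W × 2.3 h = 4,039 Wh = 4.039 kWh
Total energy = 19.44 + 0.2976 + 4.039 = 23.77 kWh
Cost = 23.77 kWh × €0.252 = €5.99 ≈ €6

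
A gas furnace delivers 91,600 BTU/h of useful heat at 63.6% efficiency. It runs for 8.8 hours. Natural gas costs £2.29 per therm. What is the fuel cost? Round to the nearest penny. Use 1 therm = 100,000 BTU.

£29.02

Heat delivered = 91,600 BTU/h × 8.8 h = 806,080 BTU
Gas input = 806,080 / 0.636 = 1,267,421 BTU
= 1,267,421 / 100,000 = 12.67 therm
Cost = 12.67 × £2.29/therm = £29.02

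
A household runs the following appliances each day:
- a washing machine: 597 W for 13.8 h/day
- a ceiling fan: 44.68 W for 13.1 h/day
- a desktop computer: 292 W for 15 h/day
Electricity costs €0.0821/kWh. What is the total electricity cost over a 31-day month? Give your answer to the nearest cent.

washing machine: 597 W × 13.8 h × 31 d = 255,397 Wh = 255.4 kWh
ceiling fan: 44.68 W × 13.1 h × 31 d = 18,145 Wh = 18.14 kWh
desktop computer: 292 W × 15 h × 31 d = 135,780 Wh = 135.8 kWh
Total energy = 255.4 + 18.14 + 135.8 = 409.3 kWh
Cost = 409.3 kWh × €0.0821 = €33.61

€33.61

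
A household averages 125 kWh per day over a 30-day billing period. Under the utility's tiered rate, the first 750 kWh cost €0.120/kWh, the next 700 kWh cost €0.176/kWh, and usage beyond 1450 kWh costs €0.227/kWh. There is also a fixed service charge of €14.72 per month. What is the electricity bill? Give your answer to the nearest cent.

€750.02

Usage = 125 kWh/day × 30 days = 3750 kWh
First 750 kWh × €0.120 = €90.00
Next 700 kWh × €0.176 = €123.20
Remaining 2300 kWh × €0.227 = €522.10
Energy charge = €735.30; + service €14.72 = €750.02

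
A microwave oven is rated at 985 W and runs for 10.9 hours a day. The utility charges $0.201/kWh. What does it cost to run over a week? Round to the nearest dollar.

$15

Energy = 985 W × 10.9 h/day × 7 days = 75,156 Wh = 75.16 kWh
Cost = 75.16 kWh × $0.201/kWh = $15.11 ≈ $15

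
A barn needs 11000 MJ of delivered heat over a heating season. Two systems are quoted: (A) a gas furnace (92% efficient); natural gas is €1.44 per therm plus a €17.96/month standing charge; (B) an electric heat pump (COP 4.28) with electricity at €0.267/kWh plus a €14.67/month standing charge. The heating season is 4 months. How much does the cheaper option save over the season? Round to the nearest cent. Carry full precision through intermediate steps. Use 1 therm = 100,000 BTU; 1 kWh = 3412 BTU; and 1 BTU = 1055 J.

Heat load = 11000 MJ = 11,000,000,000 J / 1055 = 10,426,540 BTU
Gas: input = 10,426,540 / 0.92 = 11,333,196 BTU = 113.3 therm → 113.3 × €1.44 = €163.20; + 4 × €17.96 standing = €235.04
Heat pump: 10,426,540 BTU / 3412 = 3,056 kWh heat; / 4.28 = 714 kWh in → × €0.267 = €190.63; + 4 × €14.67 standing = €249.31
Difference = |€235.04 − €249.31| = €14.28

€14.28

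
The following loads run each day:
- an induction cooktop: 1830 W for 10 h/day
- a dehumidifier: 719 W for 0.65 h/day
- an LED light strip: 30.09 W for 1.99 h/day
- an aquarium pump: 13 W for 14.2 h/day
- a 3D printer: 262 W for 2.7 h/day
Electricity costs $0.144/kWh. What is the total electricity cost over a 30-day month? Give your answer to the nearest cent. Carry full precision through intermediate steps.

induction cooktop: 1830 W × 10 h × 30 d = 549,000 Wh = 549 kWh
dehumidifier: 719 W × 0.65 h × 30 d = 14,020 Wh = 14.02 kWh
LED light strip: 30.09 W × 1.99 h × 30 d = 1,796 Wh = 1.796 kWh
aquarium pump: 13 W × 14.2 h × 30 d = 5,538 Wh = 5.538 kWh
3D printer: 262 W × 2.7 h × 30 d = 21,222 Wh = 21.22 kWh
Total energy = 549 + 14.02 + 1.796 + 5.538 + 21.22 = 591.6 kWh
Cost = 591.6 kWh × $0.144 = $85.19

$85.19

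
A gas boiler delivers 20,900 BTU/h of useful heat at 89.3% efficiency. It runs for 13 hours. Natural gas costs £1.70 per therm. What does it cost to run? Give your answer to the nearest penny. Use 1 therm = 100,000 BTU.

Heat delivered = 20,900 BTU/h × 13 h = 271,700 BTU
Gas input = 271,700 / 0.893 = 304,255 BTU
= 304,255 / 100,000 = 3.043 therm
Cost = 3.043 × £1.70/therm = £5.17

£5.17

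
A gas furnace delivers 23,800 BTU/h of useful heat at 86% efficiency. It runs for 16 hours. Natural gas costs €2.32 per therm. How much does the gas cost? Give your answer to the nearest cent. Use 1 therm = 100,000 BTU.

Heat delivered = 23,800 BTU/h × 16 h = 380,800 BTU
Gas input = 380,800 / 0.86 = 442,791 BTU
= 442,791 / 100,000 = 4.428 therm
Cost = 4.428 × €2.32/therm = €10.27

€10.27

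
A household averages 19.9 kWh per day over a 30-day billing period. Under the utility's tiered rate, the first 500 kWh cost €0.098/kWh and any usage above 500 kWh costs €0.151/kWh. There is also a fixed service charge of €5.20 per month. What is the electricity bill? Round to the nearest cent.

€68.85

Usage = 19.9 kWh/day × 30 days = 597 kWh
First 500 kWh × €0.098 = €49.00
Remaining 97 kWh × €0.151 = €14.65
Energy charge = €63.65; + service €5.20 = €68.85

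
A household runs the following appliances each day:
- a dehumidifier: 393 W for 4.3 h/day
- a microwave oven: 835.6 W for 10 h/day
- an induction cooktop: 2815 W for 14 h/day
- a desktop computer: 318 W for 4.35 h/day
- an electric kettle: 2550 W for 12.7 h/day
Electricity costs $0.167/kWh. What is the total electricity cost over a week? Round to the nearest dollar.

$97

dehumidifier: 393 W × 4.3 h × 7 d = 11,829 Wh = 11.83 kWh
microwave oven: 835.6 W × 10 h × 7 d = 58,492 Wh = 58.49 kWh
induction cooktop: 2815 W × 14 h × 7 d = 275,870 Wh = 275.9 kWh
desktop computer: 318 W × 4.35 h × 7 d = 9,683 Wh = 9.683 kWh
electric kettle: 2550 W × 12.7 h × 7 d = 226,695 Wh = 226.7 kWh
Total energy = 11.83 + 58.49 + 275.9 + 9.683 + 226.7 = 582.6 kWh
Cost = 582.6 kWh × $0.167 = $97.29 ≈ $97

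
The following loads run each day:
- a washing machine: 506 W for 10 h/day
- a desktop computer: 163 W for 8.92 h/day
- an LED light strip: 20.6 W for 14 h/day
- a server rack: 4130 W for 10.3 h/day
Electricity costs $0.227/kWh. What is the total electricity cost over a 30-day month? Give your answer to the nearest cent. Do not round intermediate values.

washing machine: 506 W × 10 h × 30 d = 151,800 Wh = 151.8 kWh
desktop computer: 163 W × 8.92 h × 30 d = 43,619 Wh = 43.62 kWh
LED light strip: 20.6 W × 14 h × 30 d = 8,652 Wh = 8.652 kWh
server rack: 4130 W × 10.3 h × 30 d = 1,276,170 Wh = 1,276 kWh
Total energy = 151.8 + 43.62 + 8.652 + 1,276 = 1,480 kWh
Cost = 1,480 kWh × $0.227 = $336.01

$336.01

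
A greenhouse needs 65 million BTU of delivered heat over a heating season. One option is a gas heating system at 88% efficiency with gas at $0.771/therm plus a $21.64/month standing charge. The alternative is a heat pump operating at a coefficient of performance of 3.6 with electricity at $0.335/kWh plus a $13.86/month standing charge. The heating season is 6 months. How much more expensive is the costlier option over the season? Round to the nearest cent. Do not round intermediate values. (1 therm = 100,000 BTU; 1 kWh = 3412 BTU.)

Heat load = 65 × 10⁶ BTU = 65,000,000 BTU
Gas: input = 65,000,000 / 0.88 = 73,863,636 BTU = 738.6 therm → 738.6 × $0.771 = $569.49; + 6 × $21.64 standing = $699.33
Heat pump: 65,000,000 BTU / 3412 = 19,050 kWh heat; / 3.6 = 5,292 kWh in → × $0.335 = $1,772.75; + 6 × $13.86 standing = $1,855.91
Difference = |$699.33 − $1,855.91| = $1,156.58

$1156.58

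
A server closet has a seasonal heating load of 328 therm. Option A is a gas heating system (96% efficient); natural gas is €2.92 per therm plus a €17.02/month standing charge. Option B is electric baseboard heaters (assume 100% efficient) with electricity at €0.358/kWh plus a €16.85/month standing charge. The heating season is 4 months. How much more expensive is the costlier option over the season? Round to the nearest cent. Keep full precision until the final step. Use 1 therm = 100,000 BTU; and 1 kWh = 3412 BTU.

Heat load = 328 therm × 100,000 = 32,800,000 BTU
Gas: input = 32,800,000 / 0.96 = 34,166,667 BTU = 341.7 therm → 341.7 × €2.92 = €997.67; + 4 × €17.02 standing = €1,065.75
Electric: 32,800,000 BTU / 3412 = 9,613 kWh → × €0.358 = €3,441.50; + 4 × €16.85 standing = €3,508.90
Difference = |€1,065.75 − €3,508.90| = €2,443.15

€2443.15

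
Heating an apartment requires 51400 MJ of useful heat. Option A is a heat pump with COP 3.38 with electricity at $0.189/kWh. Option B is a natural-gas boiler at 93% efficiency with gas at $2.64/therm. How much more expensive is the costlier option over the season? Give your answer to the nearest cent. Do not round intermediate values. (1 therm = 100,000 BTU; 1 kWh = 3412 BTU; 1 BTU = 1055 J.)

$584.58

Heat load = 51400 MJ = 51,400,000,000 J / 1055 = 48,720,379 BTU
Gas: input = 48,720,379 / 0.93 = 52,387,504 BTU = 523.9 therm → 523.9 × $2.64 = $1,383.03
Heat pump: 48,720,379 BTU / 3412 = 14,280 kWh heat; / 3.38 = 4,225 kWh in → × $0.189 = $798.45
Difference = |$1,383.03 − $798.45| = $584.58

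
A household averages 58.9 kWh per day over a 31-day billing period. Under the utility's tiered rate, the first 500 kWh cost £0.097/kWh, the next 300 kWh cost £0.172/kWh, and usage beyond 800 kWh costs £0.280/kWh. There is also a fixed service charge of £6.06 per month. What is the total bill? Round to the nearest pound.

Usage = 58.9 kWh/day × 31 days = 1825.9 kWh
First 500 kWh × £0.097 = £48.50
Next 300 kWh × £0.172 = £51.60
Remaining 1025.9 kWh × £0.280 = £287.25
Energy charge = £387.35; + service £6.06 = £393.41 ≈ £393

£393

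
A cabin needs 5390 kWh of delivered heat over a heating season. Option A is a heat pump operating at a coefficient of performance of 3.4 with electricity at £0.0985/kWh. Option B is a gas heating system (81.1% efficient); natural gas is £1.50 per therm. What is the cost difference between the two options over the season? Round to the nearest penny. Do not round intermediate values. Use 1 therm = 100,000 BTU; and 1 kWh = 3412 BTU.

Heat load = 5390 kWh × 3412 = 18,390,680 BTU
Gas: input = 18,390,680 / 0.811 = 22,676,547 BTU = 226.8 therm → 226.8 × £1.50 = £340.15
Heat pump: 18,390,680 BTU / 3412 = 5,390 kWh heat; / 3.4 = 1,585 kWh in → × £0.0985 = £156.15
Difference = |£340.15 − £156.15| = £184.00

£184.00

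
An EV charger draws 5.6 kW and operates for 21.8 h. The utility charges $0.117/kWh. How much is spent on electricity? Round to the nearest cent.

Energy = 5600 W × 21.8 h = 122,080 Wh = 122.1 kWh
Cost = 122.1 kWh × $0.117/kWh = $14.28

$14.28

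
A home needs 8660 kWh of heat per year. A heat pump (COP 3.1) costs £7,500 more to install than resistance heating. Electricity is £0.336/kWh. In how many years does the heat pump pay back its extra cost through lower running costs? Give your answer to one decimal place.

3.8 years

Resistance: 8660 kWh × £0.336 = £2,909.76/yr
Heat pump: 8660 / 3.1 = 2794 kWh in → × £0.336 = £938.63/yr
Annual savings = £1,971.13
Payback = £7,500 / £1,971.13 = 3.8 years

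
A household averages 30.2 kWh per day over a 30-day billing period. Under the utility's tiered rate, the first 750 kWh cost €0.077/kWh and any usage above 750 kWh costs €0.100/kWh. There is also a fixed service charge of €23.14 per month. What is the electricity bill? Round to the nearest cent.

€96.49

Usage = 30.2 kWh/day × 30 days = 906 kWh
First 750 kWh × €0.077 = €57.75
Remaining 156 kWh × €0.100 = €15.60
Energy charge = €73.35; + service €23.14 = €96.49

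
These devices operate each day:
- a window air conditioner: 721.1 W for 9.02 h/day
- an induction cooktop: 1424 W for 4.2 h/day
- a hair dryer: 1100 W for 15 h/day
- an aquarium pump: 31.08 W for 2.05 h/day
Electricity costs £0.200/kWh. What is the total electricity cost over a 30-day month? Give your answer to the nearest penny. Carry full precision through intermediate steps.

£174.29

window air conditioner: 721.1 W × 9.02 h × 30 d = 195,130 Wh = 195.1 kWh
induction cooktop: 1424 W × 4.2 h × 30 d = 179,424 Wh = 179.4 kWh
hair dryer: 1100 W × 15 h × 30 d = 495,000 Wh = 495 kWh
aquarium pump: 31.08 W × 2.05 h × 30 d = 1,911 Wh = 1.911 kWh
Total energy = 195.1 + 179.4 + 495 + 1.911 = 871.5 kWh
Cost = 871.5 kWh × £0.200 = £174.29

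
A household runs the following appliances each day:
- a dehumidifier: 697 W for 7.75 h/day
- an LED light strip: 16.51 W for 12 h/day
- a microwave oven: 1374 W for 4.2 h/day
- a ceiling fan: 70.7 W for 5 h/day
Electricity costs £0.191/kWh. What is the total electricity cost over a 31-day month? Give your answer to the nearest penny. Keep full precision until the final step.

£69.42

dehumidifier: 697 W × 7.75 h × 31 d = 167,454 Wh = 167.5 kWh
LED light strip: 16.51 W × 12 h × 31 d = 6,142 Wh = 6.142 kWh
microwave oven: 1374 W × 4.2 h × 31 d = 178,895 Wh = 178.9 kWh
ceiling fan: 70.7 W × 5 h × 31 d = 10,958 Wh = 10.96 kWh
Total energy = 167.5 + 6.142 + 178.9 + 10.96 = 363.4 kWh
Cost = 363.4 kWh × £0.191 = £69.42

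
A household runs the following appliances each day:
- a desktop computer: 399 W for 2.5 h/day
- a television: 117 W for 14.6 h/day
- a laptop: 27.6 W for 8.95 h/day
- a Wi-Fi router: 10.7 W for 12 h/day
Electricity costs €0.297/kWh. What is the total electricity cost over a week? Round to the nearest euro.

desktop computer: 399 W × 2.5 h × 7 d = 6,982 Wh = 6.982 kWh
television: 117 W × 14.6 h × 7 d = 11,957 Wh = 11.96 kWh
laptop: 27.6 W × 8.95 h × 7 d = 1,729 Wh = 1.729 kWh
Wi-Fi router: 10.7 W × 12 h × 7 d = 899 Wh = 0.8988 kWh
Total energy = 6.982 + 11.96 + 1.729 + 0.8988 = 21.57 kWh
Cost = 21.57 kWh × €0.297 = €6.41 ≈ €6

€6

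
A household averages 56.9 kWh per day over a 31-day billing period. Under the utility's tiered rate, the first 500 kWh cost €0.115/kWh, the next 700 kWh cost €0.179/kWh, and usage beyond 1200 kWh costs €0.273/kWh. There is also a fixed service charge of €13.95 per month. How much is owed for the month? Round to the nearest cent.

Usage = 56.9 kWh/day × 31 days = 1763.9 kWh
First 500 kWh × €0.115 = €57.50
Next 700 kWh × €0.179 = €125.30
Remaining 563.9 kWh × €0.273 = €153.94
Energy charge = €336.74; + service €13.95 = €350.69

€350.69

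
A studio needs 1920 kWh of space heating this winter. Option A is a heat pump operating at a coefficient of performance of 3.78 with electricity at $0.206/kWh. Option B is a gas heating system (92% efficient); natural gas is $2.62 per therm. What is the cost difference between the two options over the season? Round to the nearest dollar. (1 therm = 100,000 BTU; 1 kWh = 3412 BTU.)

$82

Heat load = 1920 kWh × 3412 = 6,551,040 BTU
Gas: input = 6,551,040 / 0.92 = 7,120,696 BTU = 71.21 therm → 71.21 × $2.62 = $186.56
Heat pump: 6,551,040 BTU / 3412 = 1,920 kWh heat; / 3.78 = 507.9 kWh in → × $0.206 = $104.63
Difference = |$186.56 − $104.63| = $81.93 ≈ $82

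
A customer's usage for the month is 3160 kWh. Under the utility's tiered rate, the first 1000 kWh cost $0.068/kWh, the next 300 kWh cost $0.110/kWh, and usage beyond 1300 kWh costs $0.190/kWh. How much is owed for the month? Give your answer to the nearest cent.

$454.40

First 1000 kWh × $0.068 = $68.00
Next 300 kWh × $0.110 = $33.00
Remaining 1860 kWh × $0.190 = $353.40
Total = $454.40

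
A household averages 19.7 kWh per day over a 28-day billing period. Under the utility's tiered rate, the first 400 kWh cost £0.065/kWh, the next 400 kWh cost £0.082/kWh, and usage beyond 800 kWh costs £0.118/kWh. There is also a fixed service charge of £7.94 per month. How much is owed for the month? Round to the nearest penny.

£46.37

Usage = 19.7 kWh/day × 28 days = 551.6 kWh
First 400 kWh × £0.065 = £26.00
Next 151.6 kWh × £0.082 = £12.43
Remaining tier: 0 kWh (not reached)
Energy charge = £38.43; + service £7.94 = £46.37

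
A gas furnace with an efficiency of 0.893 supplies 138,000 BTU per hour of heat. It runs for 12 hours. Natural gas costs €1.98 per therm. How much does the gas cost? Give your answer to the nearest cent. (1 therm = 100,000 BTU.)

Heat delivered = 138,000 BTU/h × 12 h = 1,656,000 BTU
Gas input = 1,656,000 / 0.893 = 1,854,423 BTU
= 1,854,423 / 100,000 = 18.54 therm
Cost = 18.54 × €1.98/therm = €36.72

€36.72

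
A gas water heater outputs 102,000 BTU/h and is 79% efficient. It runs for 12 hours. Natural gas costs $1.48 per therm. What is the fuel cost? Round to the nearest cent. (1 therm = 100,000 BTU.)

Heat delivered = 102,000 BTU/h × 12 h = 1,224,000 BTU
Gas input = 1,224,000 / 0.79 = 1,549,367 BTU
= 1,549,367 / 100,000 = 15.49 therm
Cost = 15.49 × $1.48/therm = $22.93

$22.93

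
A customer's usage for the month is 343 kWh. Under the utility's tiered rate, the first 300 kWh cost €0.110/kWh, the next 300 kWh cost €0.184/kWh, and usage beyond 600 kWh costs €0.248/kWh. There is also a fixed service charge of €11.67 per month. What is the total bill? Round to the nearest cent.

€52.58

First 300 kWh × €0.110 = €33.00
Next 43 kWh × €0.184 = €7.91
Remaining tier: 0 kWh (not reached)
Energy charge = €40.91; + service €11.67 = €52.58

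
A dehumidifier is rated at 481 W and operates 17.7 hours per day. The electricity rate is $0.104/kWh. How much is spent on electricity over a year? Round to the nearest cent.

$323.18

Energy = 481 W × 17.7 h/day × 365 days = 3,107,500 Wh = 3,108 kWh
Cost = 3,108 kWh × $0.104/kWh = $323.18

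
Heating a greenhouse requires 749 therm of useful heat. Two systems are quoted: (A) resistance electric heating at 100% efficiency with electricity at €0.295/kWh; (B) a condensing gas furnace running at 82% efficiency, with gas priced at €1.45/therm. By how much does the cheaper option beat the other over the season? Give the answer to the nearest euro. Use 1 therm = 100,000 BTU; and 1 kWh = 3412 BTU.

Heat load = 749 therm × 100,000 = 74,900,000 BTU
Gas: input = 74,900,000 / 0.82 = 91,341,463 BTU = 913.4 therm → 913.4 × €1.45 = €1,324.45
Electric: 74,900,000 BTU / 3412 = 21,950 kWh → × €0.295 = €6,475.82
Difference = |€1,324.45 − €6,475.82| = €5,151.37 ≈ €5151

€5151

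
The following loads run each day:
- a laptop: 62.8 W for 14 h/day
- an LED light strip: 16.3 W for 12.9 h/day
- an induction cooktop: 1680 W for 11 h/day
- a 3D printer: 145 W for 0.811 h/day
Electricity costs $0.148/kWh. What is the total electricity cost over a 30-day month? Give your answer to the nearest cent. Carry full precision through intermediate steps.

$87.41

laptop: 62.8 W × 14 h × 30 d = 26,376 Wh = 26.38 kWh
LED light strip: 16.3 W × 12.9 h × 30 d = 6,308 Wh = 6.308 kWh
induction cooktop: 1680 W × 11 h × 30 d = 554,400 Wh = 554.4 kWh
3D printer: 145 W × 0.811 h × 30 d = 3,528 Wh = 3.528 kWh
Total energy = 26.38 + 6.308 + 554.4 + 3.528 = 590.6 kWh
Cost = 590.6 kWh × $0.148 = $87.41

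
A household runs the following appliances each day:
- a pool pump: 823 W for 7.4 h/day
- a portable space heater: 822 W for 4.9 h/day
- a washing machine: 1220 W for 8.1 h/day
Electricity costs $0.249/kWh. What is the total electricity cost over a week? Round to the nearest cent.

pool pump: 823 W × 7.4 h × 7 d = 42,631 Wh = 42.63 kWh
portable space heater: 822 W × 4.9 h × 7 d = 28,195 Wh = 28.19 kWh
washing machine: 1220 W × 8.1 h × 7 d = 69,174 Wh = 69.17 kWh
Total energy = 42.63 + 28.19 + 69.17 = 140 kWh
Cost = 140 kWh × $0.249 = $34.86

$34.86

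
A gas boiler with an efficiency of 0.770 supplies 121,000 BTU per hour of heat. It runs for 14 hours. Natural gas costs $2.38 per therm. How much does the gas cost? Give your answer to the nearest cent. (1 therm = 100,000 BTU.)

Heat delivered = 121,000 BTU/h × 14 h = 1,694,000 BTU
Gas input = 1,694,000 / 0.770 = 2,200,000 BTU
= 2,200,000 / 100,000 = 22 therm
Cost = 22 × $2.38/therm = $52.36

$52.36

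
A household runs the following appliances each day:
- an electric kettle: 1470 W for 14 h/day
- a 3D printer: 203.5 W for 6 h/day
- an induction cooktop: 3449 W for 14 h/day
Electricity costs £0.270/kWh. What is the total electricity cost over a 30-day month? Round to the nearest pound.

£568

electric kettle: 1470 W × 14 h × 30 d = 617,400 Wh = 617.4 kWh
3D printer: 203.5 W × 6 h × 30 d = 36,630 Wh = 36.63 kWh
induction cooktop: 3449 W × 14 h × 30 d = 1,448,580 Wh = 1,449 kWh
Total energy = 617.4 + 36.63 + 1,449 = 2,103 kWh
Cost = 2,103 kWh × £0.270 = £567.70 ≈ £568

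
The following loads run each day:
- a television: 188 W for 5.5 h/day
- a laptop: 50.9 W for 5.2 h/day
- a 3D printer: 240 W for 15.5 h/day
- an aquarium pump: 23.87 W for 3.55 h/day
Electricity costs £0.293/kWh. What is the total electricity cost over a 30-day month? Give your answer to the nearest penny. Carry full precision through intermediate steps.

£44.86

television: 188 W × 5.5 h × 30 d = 31,020 Wh = 31.02 kWh
laptop: 50.9 W × 5.2 h × 30 d = 7,940 Wh = 7.94 kWh
3D printer: 240 W × 15.5 h × 30 d = 111,600 Wh = 111.6 kWh
aquarium pump: 23.87 W × 3.55 h × 30 d = 2,542 Wh = 2.542 kWh
Total energy = 31.02 + 7.94 + 111.6 + 2.542 = 153.1 kWh
Cost = 153.1 kWh × £0.293 = £44.86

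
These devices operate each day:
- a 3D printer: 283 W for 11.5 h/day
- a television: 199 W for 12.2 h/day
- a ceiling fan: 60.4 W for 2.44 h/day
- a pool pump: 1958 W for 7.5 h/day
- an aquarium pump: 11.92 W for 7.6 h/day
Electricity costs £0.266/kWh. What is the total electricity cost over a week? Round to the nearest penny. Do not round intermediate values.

£38.37

3D printer: 283 W × 11.5 h × 7 d = 22,782 Wh = 22.78 kWh
television: 199 W × 12.2 h × 7 d = 16,995 Wh = 16.99 kWh
ceiling fan: 60.4 W × 2.44 h × 7 d = 1,032 Wh = 1.032 kWh
pool pump: 1958 W × 7.5 h × 7 d = 102,795 Wh = 102.8 kWh
aquarium pump: 11.92 W × 7.6 h × 7 d = 634 Wh = 0.6341 kWh
Total energy = 22.78 + 16.99 + 1.032 + 102.8 + 0.6341 = 144.2 kWh
Cost = 144.2 kWh × £0.266 = £38.37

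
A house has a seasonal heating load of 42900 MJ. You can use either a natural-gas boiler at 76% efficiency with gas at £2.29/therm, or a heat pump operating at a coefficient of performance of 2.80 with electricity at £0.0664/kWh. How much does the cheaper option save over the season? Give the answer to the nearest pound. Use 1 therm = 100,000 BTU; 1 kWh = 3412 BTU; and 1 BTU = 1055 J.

£943

Heat load = 42900 MJ = 42,900,000,000 J / 1055 = 40,663,507 BTU
Gas: input = 40,663,507 / 0.76 = 53,504,615 BTU = 535 therm → 535 × £2.29 = £1,225.26
Heat pump: 40,663,507 BTU / 3412 = 11,920 kWh heat; / 2.80 = 4,256 kWh in → × £0.0664 = £282.62
Difference = |£1,225.26 − £282.62| = £942.63 ≈ £943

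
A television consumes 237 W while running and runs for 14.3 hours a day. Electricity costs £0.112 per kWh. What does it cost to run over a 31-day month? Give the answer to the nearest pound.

£12

Energy = 237 W × 14.3 h/day × 31 days = 105,062 Wh = 105.1 kWh
Cost = 105.1 kWh × £0.112/kWh = £11.77 ≈ £12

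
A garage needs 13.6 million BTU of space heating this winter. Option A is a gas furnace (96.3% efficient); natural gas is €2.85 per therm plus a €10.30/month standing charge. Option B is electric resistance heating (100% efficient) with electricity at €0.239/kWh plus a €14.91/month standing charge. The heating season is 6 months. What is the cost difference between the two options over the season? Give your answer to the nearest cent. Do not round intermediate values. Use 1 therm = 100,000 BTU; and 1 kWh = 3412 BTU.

€577.81

Heat load = 13.6 × 10⁶ BTU = 13,600,000 BTU
Gas: input = 13,600,000 / 0.963 = 14,122,534 BTU = 141.2 therm → 141.2 × €2.85 = €402.49; + 6 × €10.30 standing = €464.29
Electric: 13,600,000 BTU / 3412 = 3,986 kWh → × €0.239 = €952.64; + 6 × €14.91 standing = €1,042.10
Difference = |€464.29 − €1,042.10| = €577.81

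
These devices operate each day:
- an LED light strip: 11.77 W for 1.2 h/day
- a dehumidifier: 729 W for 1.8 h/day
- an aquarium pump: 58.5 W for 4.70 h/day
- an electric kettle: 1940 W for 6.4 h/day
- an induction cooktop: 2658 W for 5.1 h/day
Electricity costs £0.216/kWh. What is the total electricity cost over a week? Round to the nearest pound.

£42

LED light strip: 11.77 W × 1.2 h × 7 d = 99 Wh = 0.09887 kWh
dehumidifier: 729 W × 1.8 h × 7 d = 9,185 Wh = 9.185 kWh
aquarium pump: 58.5 W × 4.70 h × 7 d = 1,925 Wh = 1.925 kWh
electric kettle: 1940 W × 6.4 h × 7 d = 86,912 Wh = 86.91 kWh
induction cooktop: 2658 W × 5.1 h × 7 d = 94,891 Wh = 94.89 kWh
Total energy = 0.09887 + 9.185 + 1.925 + 86.91 + 94.89 = 193 kWh
Cost = 193 kWh × £0.216 = £41.69 ≈ £42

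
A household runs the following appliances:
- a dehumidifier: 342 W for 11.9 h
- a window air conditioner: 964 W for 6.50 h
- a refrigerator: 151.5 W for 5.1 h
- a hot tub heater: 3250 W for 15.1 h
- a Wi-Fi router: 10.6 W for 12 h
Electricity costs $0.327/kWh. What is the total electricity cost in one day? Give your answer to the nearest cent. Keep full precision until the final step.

dehumidifier: 342 W × 11.9 h = 4,070 Wh = 4.07 kWh
window air conditioner: 964 W × 6.50 h = 6,266 Wh = 6.266 kWh
refrigerator: 151.5 W × 5.1 h = 773 Wh = 0.7726 kWh
hot tub heater: 3250 W × 15.1 h = 49,075 Wh = 49.08 kWh
Wi-Fi router: 10.6 W × 12 h = 127 Wh = 0.1272 kWh
Total energy = 4.07 + 6.266 + 0.7726 + 49.08 + 0.1272 = 60.31 kWh
Cost = 60.31 kWh × $0.327 = $19.72

$19.72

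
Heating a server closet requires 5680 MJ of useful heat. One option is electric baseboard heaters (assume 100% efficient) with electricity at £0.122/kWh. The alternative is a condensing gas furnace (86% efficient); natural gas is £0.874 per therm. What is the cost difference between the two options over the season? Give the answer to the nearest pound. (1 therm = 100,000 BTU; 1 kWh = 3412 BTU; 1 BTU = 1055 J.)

Heat load = 5680 MJ = 5,680,000,000 J / 1055 = 5,383,886 BTU
Gas: input = 5,383,886 / 0.86 = 6,260,333 BTU = 62.6 therm → 62.6 × £0.874 = £54.72
Electric: 5,383,886 BTU / 3412 = 1,578 kWh → × £0.122 = £192.51
Difference = |£54.72 − £192.51| = £137.79 ≈ £138

£138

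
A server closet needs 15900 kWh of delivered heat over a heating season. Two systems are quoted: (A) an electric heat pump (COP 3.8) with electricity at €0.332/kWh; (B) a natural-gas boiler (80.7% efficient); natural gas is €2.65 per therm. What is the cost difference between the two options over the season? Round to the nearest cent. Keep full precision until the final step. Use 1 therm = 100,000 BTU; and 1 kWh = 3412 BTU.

Heat load = 15900 kWh × 3412 = 54,250,800 BTU
Gas: input = 54,250,800 / 0.807 = 67,225,279 BTU = 672.3 therm → 672.3 × €2.65 = €1,781.47
Heat pump: 54,250,800 BTU / 3412 = 15,900 kWh heat; / 3.8 = 4,184 kWh in → × €0.332 = €1,389.16
Difference = |€1,781.47 − €1,389.16| = €392.31

€392.31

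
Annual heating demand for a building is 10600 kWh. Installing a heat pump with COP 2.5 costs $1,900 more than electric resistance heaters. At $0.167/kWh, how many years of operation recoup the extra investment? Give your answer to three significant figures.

Resistance: 10600 kWh × $0.167 = $1,770.20/yr
Heat pump: 10600 / 2.5 = 4240 kWh in → × $0.167 = $708.08/yr
Annual savings = $1,062.12
Payback = $1,900 / $1,062.12 = 1.79 years

1.79 years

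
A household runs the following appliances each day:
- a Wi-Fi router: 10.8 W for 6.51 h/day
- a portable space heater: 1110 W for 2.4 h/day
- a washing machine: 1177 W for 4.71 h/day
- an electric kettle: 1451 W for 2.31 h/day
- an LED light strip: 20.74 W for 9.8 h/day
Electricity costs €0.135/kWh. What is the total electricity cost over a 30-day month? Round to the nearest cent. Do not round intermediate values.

Wi-Fi router: 10.8 W × 6.51 h × 30 d = 2,109 Wh = 2.109 kWh
portable space heater: 1110 W × 2.4 h × 30 d = 79,920 Wh = 79.92 kWh
washing machine: 1177 W × 4.71 h × 30 d = 166,310 Wh = 166.3 kWh
electric kettle: 1451 W × 2.31 h × 30 d = 100,554 Wh = 100.6 kWh
LED light strip: 20.74 W × 9.8 h × 30 d = 6,098 Wh = 6.098 kWh
Total energy = 2.109 + 79.92 + 166.3 + 100.6 + 6.098 = 355 kWh
Cost = 355 kWh × €0.135 = €47.92

€47.92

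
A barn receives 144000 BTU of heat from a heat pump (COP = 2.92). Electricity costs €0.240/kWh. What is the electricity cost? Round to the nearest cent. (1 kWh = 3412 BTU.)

Heat delivered = 144,000 BTU / 3412 = 42.2 kWh
Electrical input = 42.2 kWh / 2.92 = 14.45 kWh
Cost = 14.45 × €0.240/kWh = €3.47

€3.47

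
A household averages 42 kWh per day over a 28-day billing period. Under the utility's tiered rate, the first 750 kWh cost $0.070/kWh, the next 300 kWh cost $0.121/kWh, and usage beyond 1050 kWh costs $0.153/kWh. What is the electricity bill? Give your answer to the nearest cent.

Usage = 42 kWh/day × 28 days = 1176 kWh
First 750 kWh × $0.070 = $52.50
Next 300 kWh × $0.121 = $36.30
Remaining 126 kWh × $0.153 = $19.28
Total = $108.08

$108.08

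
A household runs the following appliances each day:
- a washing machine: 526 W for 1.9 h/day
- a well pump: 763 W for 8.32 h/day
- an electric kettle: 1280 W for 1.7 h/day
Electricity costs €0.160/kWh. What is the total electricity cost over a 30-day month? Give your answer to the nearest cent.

washing machine: 526 W × 1.9 h × 30 d = 29,982 Wh = 29.98 kWh
well pump: 763 W × 8.32 h × 30 d = 190,445 Wh = 190.4 kWh
electric kettle: 1280 W × 1.7 h × 30 d = 65,280 Wh = 65.28 kWh
Total energy = 29.98 + 190.4 + 65.28 = 285.7 kWh
Cost = 285.7 kWh × €0.160 = €45.71

€45.71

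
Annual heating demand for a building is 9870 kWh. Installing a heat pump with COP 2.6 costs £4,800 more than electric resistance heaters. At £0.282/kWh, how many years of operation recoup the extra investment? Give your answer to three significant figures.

Resistance: 9870 kWh × £0.282 = £2,783.34/yr
Heat pump: 9870 / 2.6 = 3796 kWh in → × £0.282 = £1,070.52/yr
Annual savings = £1,712.82
Payback = £4,800 / £1,712.82 = 2.8 years

2.80 years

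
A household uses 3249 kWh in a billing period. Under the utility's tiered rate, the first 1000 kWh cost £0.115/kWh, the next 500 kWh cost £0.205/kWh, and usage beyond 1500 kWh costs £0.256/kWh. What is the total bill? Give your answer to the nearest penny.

£665.24

First 1000 kWh × £0.115 = £115.00
Next 500 kWh × £0.205 = £102.50
Remaining 1749 kWh × £0.256 = £447.74
Total = £665.24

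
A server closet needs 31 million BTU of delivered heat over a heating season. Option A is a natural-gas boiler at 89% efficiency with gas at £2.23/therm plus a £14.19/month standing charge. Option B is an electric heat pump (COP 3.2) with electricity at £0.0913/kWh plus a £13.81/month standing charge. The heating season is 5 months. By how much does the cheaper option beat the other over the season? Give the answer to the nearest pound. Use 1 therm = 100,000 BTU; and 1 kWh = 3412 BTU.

£519

Heat load = 31 × 10⁶ BTU = 31,000,000 BTU
Gas: input = 31,000,000 / 0.89 = 34,831,461 BTU = 348.3 therm → 348.3 × £2.23 = £776.74; + 5 × £14.19 standing = £847.69
Heat pump: 31,000,000 BTU / 3412 = 9,086 kWh heat; / 3.2 = 2,839 kWh in → × £0.0913 = £259.22; + 5 × £13.81 standing = £328.27
Difference = |£847.69 − £328.27| = £519.42 ≈ £519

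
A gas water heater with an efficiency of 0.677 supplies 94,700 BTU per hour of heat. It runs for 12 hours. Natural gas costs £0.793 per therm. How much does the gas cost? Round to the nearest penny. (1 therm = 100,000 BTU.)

Heat delivered = 94,700 BTU/h × 12 h = 1,136,400 BTU
Gas input = 1,136,400 / 0.677 = 1,678,582 BTU
= 1,678,582 / 100,000 = 16.79 therm
Cost = 16.79 × £0.793/therm = £13.31

£13.31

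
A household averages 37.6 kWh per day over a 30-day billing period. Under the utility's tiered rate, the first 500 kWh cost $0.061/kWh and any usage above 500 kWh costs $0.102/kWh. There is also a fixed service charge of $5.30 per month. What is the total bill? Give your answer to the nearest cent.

Usage = 37.6 kWh/day × 30 days = 1128 kWh
First 500 kWh × $0.061 = $30.50
Remaining 628 kWh × $0.102 = $64.06
Energy charge = $94.56; + service $5.30 = $99.86

$99.86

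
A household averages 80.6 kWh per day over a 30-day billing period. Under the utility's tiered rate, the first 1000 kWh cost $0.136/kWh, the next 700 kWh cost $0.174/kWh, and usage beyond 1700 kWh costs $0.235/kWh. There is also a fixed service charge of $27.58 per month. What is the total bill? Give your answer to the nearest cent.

$454.11

Usage = 80.6 kWh/day × 30 days = 2418 kWh
First 1000 kWh × $0.136 = $136.00
Next 700 kWh × $0.174 = $121.80
Remaining 718 kWh × $0.235 = $168.73
Energy charge = $426.53; + service $27.58 = $454.11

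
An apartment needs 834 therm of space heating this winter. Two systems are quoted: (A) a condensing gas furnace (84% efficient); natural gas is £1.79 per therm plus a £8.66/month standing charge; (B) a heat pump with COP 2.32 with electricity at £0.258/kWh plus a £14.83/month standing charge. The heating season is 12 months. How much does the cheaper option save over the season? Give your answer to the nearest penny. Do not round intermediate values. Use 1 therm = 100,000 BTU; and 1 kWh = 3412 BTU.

Heat load = 834 therm × 100,000 = 83,400,000 BTU
Gas: input = 83,400,000 / 0.84 = 99,285,714 BTU = 992.9 therm → 992.9 × £1.79 = £1,777.21; + 12 × £8.66 standing = £1,881.13
Heat pump: 83,400,000 BTU / 3412 = 24,440 kWh heat; / 2.32 = 10,540 kWh in → × £0.258 = £2,718.25; + 12 × £14.83 standing = £2,896.21
Difference = |£1,881.13 − £2,896.21| = £1,015.07

£1015.07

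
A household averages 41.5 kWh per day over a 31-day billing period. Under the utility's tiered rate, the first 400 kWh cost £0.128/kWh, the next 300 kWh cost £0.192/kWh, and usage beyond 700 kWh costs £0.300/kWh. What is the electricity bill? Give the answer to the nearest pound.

Usage = 41.5 kWh/day × 31 days = 1286.5 kWh
First 400 kWh × £0.128 = £51.20
Next 300 kWh × £0.192 = £57.60
Remaining 586.5 kWh × £0.300 = £175.95
Total = £284.75 ≈ £285

£285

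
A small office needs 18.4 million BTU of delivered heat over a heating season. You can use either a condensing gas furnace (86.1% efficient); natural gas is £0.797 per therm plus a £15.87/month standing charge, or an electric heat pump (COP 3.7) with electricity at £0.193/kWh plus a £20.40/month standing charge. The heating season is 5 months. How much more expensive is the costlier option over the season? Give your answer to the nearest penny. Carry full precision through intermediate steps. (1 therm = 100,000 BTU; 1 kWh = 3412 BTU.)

£133.62

Heat load = 18.4 × 10⁶ BTU = 18,400,000 BTU
Gas: input = 18,400,000 / 0.861 = 21,370,499 BTU = 213.7 therm → 213.7 × £0.797 = £170.32; + 5 × £15.87 standing = £249.67
Heat pump: 18,400,000 BTU / 3412 = 5,393 kWh heat; / 3.7 = 1,457 kWh in → × £0.193 = £281.30; + 5 × £20.40 standing = £383.30
Difference = |£249.67 − £383.30| = £133.62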